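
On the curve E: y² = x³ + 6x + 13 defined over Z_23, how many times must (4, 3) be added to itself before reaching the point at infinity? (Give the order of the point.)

2P: tangent at (4, 3): λ = (3·4² + 6)/(2·3) ≡ 8/6. 6⁻¹ ≡ 4 (mod 23), so λ ≡ 8·4 ≡ 9.
  x = λ² - 4 - 4 = 81 - 8 ≡ 4; y = λ·(4 - 4) - 3 ≡ 20. → (4, 20)
3P: (4, 20) + (4, 3): same x and y₁ ≡ -y₂, so the sum is the point at infinity.
3P = the point at infinity, so the order is 3.

3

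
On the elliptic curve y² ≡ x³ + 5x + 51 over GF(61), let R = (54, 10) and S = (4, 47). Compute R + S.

(54, 10) + (4, 47). λ = (47 - 10)/(4 - 54) ≡ 37/11 mod 61. 11⁻¹ ≡ 50 (mod 61) since 11·50 = 550 ≡ 1, so λ ≡ 20.
  x = λ² - 54 - 4 = 400 - 58 ≡ 37; y = λ·(54 - 37) - 10 ≡ 25. → (37, 25)

(37, 25)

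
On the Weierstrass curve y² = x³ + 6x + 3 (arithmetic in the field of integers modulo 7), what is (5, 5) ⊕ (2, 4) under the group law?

(4, 0)

(5, 5) + (2, 4). λ = (4 - 5)/(2 - 5) ≡ 6/4 mod 7. 4⁻¹ ≡ 2 (mod 7), so λ ≡ 5.
  x = λ² - 5 - 2 = 25 - 7 ≡ 4; y = λ·(5 - 4) - 5 ≡ 0. → (4, 0)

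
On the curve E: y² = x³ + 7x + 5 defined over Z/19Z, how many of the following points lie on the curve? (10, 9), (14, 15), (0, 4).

(10, 9): 9² ≡ 5, rhs ≡ 11 → off.
(14, 15): 15² ≡ 16, rhs ≡ 16 → on.
(0, 4): 4² ≡ 16, rhs ≡ 5 → off.

1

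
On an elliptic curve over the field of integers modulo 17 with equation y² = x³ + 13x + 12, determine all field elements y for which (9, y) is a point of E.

5, 12

x³ + 13x + 12 = 858 ≡ 8 (mod 17).
Square roots of 8 mod 17: 5 and 12 (since 5² = 25 ≡ 8).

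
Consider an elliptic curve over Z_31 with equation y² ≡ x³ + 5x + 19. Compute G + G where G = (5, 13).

tangent at (5, 13): λ = (3·5² + 5)/(2·13) ≡ 18/26. 26⁻¹ ≡ 6 (mod 31) since 26·6 = 156 ≡ 1, so λ ≡ 18·6 ≡ 15.
  x = λ² - 5 - 5 = 225 - 10 ≡ 29; y = λ·(5 - 29) - 13 ≡ 30. → (29, 30)

(29, 30)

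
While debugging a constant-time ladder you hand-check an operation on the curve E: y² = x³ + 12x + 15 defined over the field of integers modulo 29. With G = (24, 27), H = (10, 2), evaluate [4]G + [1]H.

(7, 6)

First 4G:
Repeated addition: build up to 4G.
2G: tangent at (24, 27): λ = (3·24² + 12)/(2·27) ≡ 0/25. 25⁻¹ ≡ 7 (mod 29), so λ ≡ 0·7 ≡ 0.
  x = λ² - 24 - 24 = 0 - 48 ≡ 10; y = λ·(24 - 10) - 27 ≡ 2. → (10, 2)
3G: (10, 2) + (24, 27). λ = (27 - 2)/(24 - 10) ≡ 25/14 mod 29. 14⁻¹ ≡ 27 (mod 29) since 14·27 = 378 ≡ 1, so λ ≡ 8.
  x = λ² - 10 - 24 = 64 - 34 ≡ 1; y = λ·(10 - 1) - 2 ≡ 12. → (1, 12)
4G: (1, 12) + (24, 27). λ = (27 - 12)/(24 - 1) ≡ 15/23 mod 29. 23⁻¹ ≡ 24 (mod 29), so λ ≡ 12.
  x = λ² - 1 - 24 = 144 - 25 ≡ 3; y = λ·(1 - 3) - 12 ≡ 22. → (3, 22)
4G = (3, 22).
Finally 4G + H:
(3, 22) + (10, 2). λ = (2 - 22)/(10 - 3) ≡ 9/7 mod 29. 7⁻¹ ≡ 25 (mod 29), so λ ≡ 22.
  x = λ² - 3 - 10 = 484 - 13 ≡ 7; y = λ·(3 - 7) - 22 ≡ 6. → (7, 6)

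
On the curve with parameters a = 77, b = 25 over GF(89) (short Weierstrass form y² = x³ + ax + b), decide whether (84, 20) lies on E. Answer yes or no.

y² = 20² ≡ 44; x³ + 77x + 25 = 599197 ≡ 49 (mod 89). 44 ≠ 49.

no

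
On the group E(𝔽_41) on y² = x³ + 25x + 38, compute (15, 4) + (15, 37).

O

The two points share x = 15 and their y-coordinates satisfy 4 + 37 ≡ 0 (mod 41), so they are inverses. Their sum is O.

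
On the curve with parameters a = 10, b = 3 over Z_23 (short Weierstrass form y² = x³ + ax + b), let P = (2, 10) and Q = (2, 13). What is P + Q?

O

The two points share x = 2 and their y-coordinates satisfy 10 + 13 ≡ 0 (mod 23), so they are inverses. Their sum is 𝒪.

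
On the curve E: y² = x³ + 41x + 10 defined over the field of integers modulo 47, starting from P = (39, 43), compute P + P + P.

(45, 22)

Repeated addition: build up to 3P.
2P: tangent at (39, 43): λ = (3·39² + 41)/(2·43) ≡ 45/39. 39⁻¹ ≡ 41 (mod 47), so λ ≡ 45·41 ≡ 12.
  x = λ² - 39 - 39 = 144 - 78 ≡ 19; y = λ·(39 - 19) - 43 ≡ 9. → (19, 9)
3P: (19, 9) + (39, 43). λ = (43 - 9)/(39 - 19) ≡ 34/20 mod 47. 20⁻¹ ≡ 40 (mod 47) since 20·40 = 800 ≡ 1, so λ ≡ 44.
  x = λ² - 19 - 39 = 1936 - 58 ≡ 45; y = λ·(19 - 45) - 9 ≡ 22. → (45, 22)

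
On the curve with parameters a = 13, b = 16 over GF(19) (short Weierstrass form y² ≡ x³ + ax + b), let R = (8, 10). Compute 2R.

(0, 15)

tangent at (8, 10): λ = (3·8² + 13)/(2·10) ≡ 15/1. 1⁻¹ ≡ 1 (mod 19) since 1·1 = 1 ≡ 1, so λ ≡ 15·1 ≡ 15.
  x = λ² - 8 - 8 = 225 - 16 ≡ 0; y = λ·(8 - 0) - 10 ≡ 15. → (0, 15)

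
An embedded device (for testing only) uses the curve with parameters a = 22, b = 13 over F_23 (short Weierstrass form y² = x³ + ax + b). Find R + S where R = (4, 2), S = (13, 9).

(12, 2)

(4, 2) + (13, 9). λ = (9 - 2)/(13 - 4) ≡ 7/9 mod 23. 9⁻¹ ≡ 18 (mod 23), so λ ≡ 11.
  x = λ² - 4 - 13 = 121 - 17 ≡ 12; y = λ·(4 - 12) - 2 ≡ 2. → (12, 2)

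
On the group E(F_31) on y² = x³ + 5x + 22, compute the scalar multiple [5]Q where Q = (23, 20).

(19, 1)

Double-and-add on 5 = (101)₂. Start with Q = (23, 20) for the leading 1-bit.
double: tangent at (23, 20): λ = (3·23² + 5)/(2·20) ≡ 11/9. 9⁻¹ ≡ 7 (mod 31) since 9·7 = 63 ≡ 1, so λ ≡ 11·7 ≡ 15.
  x = λ² - 23 - 23 = 225 - 46 ≡ 24; y = λ·(23 - 24) - 20 ≡ 27. → (24, 27)
double: tangent at (24, 27): λ = (3·24² + 5)/(2·27) ≡ 28/23. 23⁻¹ ≡ 27 (mod 31) since 23·27 = 621 ≡ 1, so λ ≡ 28·27 ≡ 12.
  x = λ² - 24 - 24 = 144 - 48 ≡ 3; y = λ·(24 - 3) - 27 ≡ 8. → (3, 8)
add Q: (3, 8) + (23, 20). λ = (20 - 8)/(23 - 3) ≡ 12/20 mod 31. 20⁻¹ ≡ 14 (mod 31), so λ ≡ 13.
  x = λ² - 3 - 23 = 169 - 26 ≡ 19; y = λ·(3 - 19) - 8 ≡ 1. → (19, 1)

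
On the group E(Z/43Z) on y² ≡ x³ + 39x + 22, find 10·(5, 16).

Write Q = (5, 16).
Double-and-add on 10 = (1010)₂. Start with Q = (5, 16) for the leading 1-bit.
double: tangent at (5, 16): λ = (3·5² + 39)/(2·16) ≡ 28/32. 32⁻¹ ≡ 39 (mod 43), so λ ≡ 28·39 ≡ 17.
  x = λ² - 5 - 5 = 289 - 10 ≡ 21; y = λ·(5 - 21) - 16 ≡ 13. → (21, 13)
double: tangent at (21, 13): λ = (3·21² + 39)/(2·13) ≡ 29/26. 26⁻¹ ≡ 5 (mod 43), so λ ≡ 29·5 ≡ 16.
  x = λ² - 21 - 21 = 256 - 42 ≡ 42; y = λ·(21 - 42) - 13 ≡ 38. → (42, 38)
add Q: (42, 38) + (5, 16). λ = (16 - 38)/(5 - 42) ≡ 21/6 mod 43. 6⁻¹ ≡ 36 (mod 43), so λ ≡ 25.
  x = λ² - 42 - 5 = 625 - 47 ≡ 19; y = λ·(42 - 19) - 38 ≡ 21. → (19, 21)
double: tangent at (19, 21): λ = (3·19² + 39)/(2·21) ≡ 4/42. 42⁻¹ ≡ 42 (mod 43), so λ ≡ 4·42 ≡ 39.
  x = λ² - 19 - 19 = 1521 - 38 ≡ 21; y = λ·(19 - 21) - 21 ≡ 30. → (21, 30)

(21, 30)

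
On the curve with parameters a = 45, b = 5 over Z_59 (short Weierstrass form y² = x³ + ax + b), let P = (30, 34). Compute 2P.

tangent at (30, 34): λ = (3·30² + 45)/(2·34) ≡ 31/9. 9⁻¹ ≡ 46 (mod 59) since 9·46 = 414 ≡ 1, so λ ≡ 31·46 ≡ 10.
  x = λ² - 30 - 30 = 100 - 60 ≡ 40; y = λ·(30 - 40) - 34 ≡ 43. → (40, 43)

(40, 43)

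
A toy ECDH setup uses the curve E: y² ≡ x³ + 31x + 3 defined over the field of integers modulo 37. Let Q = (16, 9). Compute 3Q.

(14, 6)

Repeated addition: build up to 3Q.
2Q: tangent at (16, 9): λ = (3·16² + 31)/(2·9) ≡ 22/18. 18⁻¹ ≡ 35 (mod 37), so λ ≡ 22·35 ≡ 30.
  x = λ² - 16 - 16 = 900 - 32 ≡ 17; y = λ·(16 - 17) - 9 ≡ 35. → (17, 35)
3Q: (17, 35) + (16, 9). λ = (9 - 35)/(16 - 17) ≡ 11/36 mod 37. 36⁻¹ ≡ 36 (mod 37), so λ ≡ 26.
  x = λ² - 17 - 16 = 676 - 33 ≡ 14; y = λ·(17 - 14) - 35 ≡ 6. → (14, 6)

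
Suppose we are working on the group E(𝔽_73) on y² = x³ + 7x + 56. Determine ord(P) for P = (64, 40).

11

2P: tangent at (64, 40): λ = (3·64² + 7)/(2·40) ≡ 31/7. 7⁻¹ ≡ 21 (mod 73) since 7·21 = 147 ≡ 1, so λ ≡ 31·21 ≡ 67.
  x = λ² - 64 - 64 = 4489 - 128 ≡ 54; y = λ·(64 - 54) - 40 ≡ 46. → (54, 46)
3P: (54, 46) + (64, 40). λ = (40 - 46)/(64 - 54) ≡ 67/10 mod 73. 10⁻¹ ≡ 22 (mod 73) since 10·22 = 220 ≡ 1, so λ ≡ 14.
  x = λ² - 54 - 64 = 196 - 118 ≡ 5; y = λ·(54 - 5) - 46 ≡ 56. → (5, 56)
4P: (5, 56) + (64, 40). λ = (40 - 56)/(64 - 5) ≡ 57/59 mod 73. 59⁻¹ ≡ 26 (mod 73), so λ ≡ 22.
  x = λ² - 5 - 64 = 484 - 69 ≡ 50; y = λ·(5 - 50) - 56 ≡ 49. → (50, 49)
5P: (50, 49) + (64, 40). λ = (40 - 49)/(64 - 50) ≡ 64/14 mod 73. 14⁻¹ ≡ 47 (mod 73) since 14·47 = 658 ≡ 1, so λ ≡ 15.
  x = λ² - 50 - 64 = 225 - 114 ≡ 38; y = λ·(50 - 38) - 49 ≡ 58. → (38, 58)
6P: (38, 58) + (64, 40). λ = (40 - 58)/(64 - 38) ≡ 55/26 mod 73. 26⁻¹ ≡ 59 (mod 73), so λ ≡ 33.
  x = λ² - 38 - 64 = 1089 - 102 ≡ 38; y = λ·(38 - 38) - 58 ≡ 15. → (38, 15)
7P: (38, 15) + (64, 40). λ = (40 - 15)/(64 - 38) ≡ 25/26 mod 73. 26⁻¹ ≡ 59 (mod 73) since 26·59 = 1534 ≡ 1, so λ ≡ 15.
  x = λ² - 38 - 64 = 225 - 102 ≡ 50; y = λ·(38 - 50) - 15 ≡ 24. → (50, 24)
8P: (50, 24) + (64, 40). λ = (40 - 24)/(64 - 50) ≡ 16/14 mod 73. 14⁻¹ ≡ 47 (mod 73), so λ ≡ 22.
  x = λ² - 50 - 64 = 484 - 114 ≡ 5; y = λ·(50 - 5) - 24 ≡ 17. → (5, 17)
9P: (5, 17) + (64, 40). λ = (40 - 17)/(64 - 5) ≡ 23/59 mod 73. 59⁻¹ ≡ 26 (mod 73) since 59·26 = 1534 ≡ 1, so λ ≡ 14.
  x = λ² - 5 - 64 = 196 - 69 ≡ 54; y = λ·(5 - 54) - 17 ≡ 27. → (54, 27)
10P: (54, 27) + (64, 40). λ = (40 - 27)/(64 - 54) ≡ 13/10 mod 73. 10⁻¹ ≡ 22 (mod 73) since 10·22 = 220 ≡ 1, so λ ≡ 67.
  x = λ² - 54 - 64 = 4489 - 118 ≡ 64; y = λ·(54 - 64) - 27 ≡ 33. → (64, 33)
11P: (64, 33) + (64, 40): same x and y₁ ≡ -y₂, so the sum is ∞.
11P = ∞, so the order is 11.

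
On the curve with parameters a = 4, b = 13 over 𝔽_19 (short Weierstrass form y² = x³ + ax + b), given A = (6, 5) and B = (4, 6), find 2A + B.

First 2A:
Repeated addition: build up to 2A.
2A: tangent at (6, 5): λ = (3·6² + 4)/(2·5) ≡ 17/10. 10⁻¹ ≡ 2 (mod 19), so λ ≡ 17·2 ≡ 15.
  x = λ² - 6 - 6 = 225 - 12 ≡ 4; y = λ·(6 - 4) - 5 ≡ 6. → (4, 6)
2A = (4, 6).
Finally 2A + B:
tangent at (4, 6): λ = (3·4² + 4)/(2·6) ≡ 14/12. 12⁻¹ ≡ 8 (mod 19) since 12·8 = 96 ≡ 1, so λ ≡ 14·8 ≡ 17.
  x = λ² - 4 - 4 = 289 - 8 ≡ 15; y = λ·(4 - 15) - 6 ≡ 16. → (15, 16)

(15, 16)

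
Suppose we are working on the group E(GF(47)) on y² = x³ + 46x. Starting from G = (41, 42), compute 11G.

(41, 5)

Repeated addition: build up to 11G.
2G: tangent at (41, 42): λ = (3·41² + 46)/(2·42) ≡ 13/37. 37⁻¹ ≡ 14 (mod 47) since 37·14 = 518 ≡ 1, so λ ≡ 13·14 ≡ 41.
  x = λ² - 41 - 41 = 1681 - 82 ≡ 1; y = λ·(41 - 1) - 42 ≡ 0. → (1, 0)
3G: (1, 0) + (41, 42). λ = (42 - 0)/(41 - 1) ≡ 42/40 mod 47. 40⁻¹ ≡ 20 (mod 47), so λ ≡ 41.
  x = λ² - 1 - 41 = 1681 - 42 ≡ 41; y = λ·(1 - 41) - 0 ≡ 5. → (41, 5)
4G: (41, 5) + (41, 42): same x and y₁ ≡ -y₂, so the sum is O.
5G: O + (41, 42) = (41, 42) (identity).
6G: tangent at (41, 42): λ = (3·41² + 46)/(2·42) ≡ 13/37. 37⁻¹ ≡ 14 (mod 47), so λ ≡ 13·14 ≡ 41.
  x = λ² - 41 - 41 = 1681 - 82 ≡ 1; y = λ·(41 - 1) - 42 ≡ 0. → (1, 0)
7G: (1, 0) + (41, 42). λ = (42 - 0)/(41 - 1) ≡ 42/40 mod 47. 40⁻¹ ≡ 20 (mod 47), so λ ≡ 41.
  x = λ² - 1 - 41 = 1681 - 42 ≡ 41; y = λ·(1 - 41) - 0 ≡ 5. → (41, 5)
8G: (41, 5) + (41, 42): same x and y₁ ≡ -y₂, so the sum is O.
9G: O + (41, 42) = (41, 42) (identity).
10G: tangent at (41, 42): λ = (3·41² + 46)/(2·42) ≡ 13/37. 37⁻¹ ≡ 14 (mod 47), so λ ≡ 13·14 ≡ 41.
  x = λ² - 41 - 41 = 1681 - 82 ≡ 1; y = λ·(41 - 1) - 42 ≡ 0. → (1, 0)
11G: (1, 0) + (41, 42). λ = (42 - 0)/(41 - 1) ≡ 42/40 mod 47. 40⁻¹ ≡ 20 (mod 47) since 40·20 = 800 ≡ 1, so λ ≡ 41.
  x = λ² - 1 - 41 = 1681 - 42 ≡ 41; y = λ·(1 - 41) - 0 ≡ 5. → (41, 5)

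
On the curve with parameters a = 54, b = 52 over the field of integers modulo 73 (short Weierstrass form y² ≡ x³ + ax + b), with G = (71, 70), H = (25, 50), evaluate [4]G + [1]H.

First 4G:
Repeated addition: build up to 4G.
2G: tangent at (71, 70): λ = (3·71² + 54)/(2·70) ≡ 66/67. 67⁻¹ ≡ 12 (mod 73) since 67·12 = 804 ≡ 1, so λ ≡ 66·12 ≡ 62.
  x = λ² - 71 - 71 = 3844 - 142 ≡ 52; y = λ·(71 - 52) - 70 ≡ 13. → (52, 13)
3G: (52, 13) + (71, 70). λ = (70 - 13)/(71 - 52) ≡ 57/19 mod 73. 19⁻¹ ≡ 50 (mod 73), so λ ≡ 3.
  x = λ² - 52 - 71 = 9 - 123 ≡ 32; y = λ·(52 - 32) - 13 ≡ 47. → (32, 47)
4G: (32, 47) + (71, 70). λ = (70 - 47)/(71 - 32) ≡ 23/39 mod 73. 39⁻¹ ≡ 15 (mod 73), so λ ≡ 53.
  x = λ² - 32 - 71 = 2809 - 103 ≡ 5; y = λ·(32 - 5) - 47 ≡ 70. → (5, 70)
4G = (5, 70).
Finally 4G + H:
(5, 70) + (25, 50). λ = (50 - 70)/(25 - 5) ≡ 53/20 mod 73. 20⁻¹ ≡ 11 (mod 73) since 20·11 = 220 ≡ 1, so λ ≡ 72.
  x = λ² - 5 - 25 = 5184 - 30 ≡ 44; y = λ·(5 - 44) - 70 ≡ 42. → (44, 42)

(44, 42)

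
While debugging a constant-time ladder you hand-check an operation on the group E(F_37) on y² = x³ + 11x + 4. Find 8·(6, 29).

(32, 3)

Write Q = (6, 29).
Double-and-add on 8 = (1000)₂. Start with Q = (6, 29) for the leading 1-bit.
double: tangent at (6, 29): λ = (3·6² + 11)/(2·29) ≡ 8/21. 21⁻¹ ≡ 30 (mod 37), so λ ≡ 8·30 ≡ 18.
  x = λ² - 6 - 6 = 324 - 12 ≡ 16; y = λ·(6 - 16) - 29 ≡ 13. → (16, 13)
double: tangent at (16, 13): λ = (3·16² + 11)/(2·13) ≡ 2/26. 26⁻¹ ≡ 10 (mod 37) since 26·10 = 260 ≡ 1, so λ ≡ 2·10 ≡ 20.
  x = λ² - 16 - 16 = 400 - 32 ≡ 35; y = λ·(16 - 35) - 13 ≡ 14. → (35, 14)
double: tangent at (35, 14): λ = (3·35² + 11)/(2·14) ≡ 23/28. 28⁻¹ ≡ 4 (mod 37) since 28·4 = 112 ≡ 1, so λ ≡ 23·4 ≡ 18.
  x = λ² - 35 - 35 = 324 - 70 ≡ 32; y = λ·(35 - 32) - 14 ≡ 3. → (32, 3)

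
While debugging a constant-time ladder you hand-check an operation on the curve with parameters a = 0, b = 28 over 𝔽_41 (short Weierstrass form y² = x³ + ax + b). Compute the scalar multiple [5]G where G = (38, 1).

Double-and-add on 5 = (101)₂. Start with G = (38, 1) for the leading 1-bit.
double: tangent at (38, 1): λ = (3·38² + 0)/(2·1) ≡ 27/2. 2⁻¹ ≡ 21 (mod 41), so λ ≡ 27·21 ≡ 34.
  x = λ² - 38 - 38 = 1156 - 76 ≡ 14; y = λ·(38 - 14) - 1 ≡ 36. → (14, 36)
double: tangent at (14, 36): λ = (3·14² + 0)/(2·36) ≡ 14/31. 31⁻¹ ≡ 4 (mod 41), so λ ≡ 14·4 ≡ 15.
  x = λ² - 14 - 14 = 225 - 28 ≡ 33; y = λ·(14 - 33) - 36 ≡ 7. → (33, 7)
add G: (33, 7) + (38, 1). λ = (1 - 7)/(38 - 33) ≡ 35/5 mod 41. 5⁻¹ ≡ 33 (mod 41), so λ ≡ 7.
  x = λ² - 33 - 38 = 49 - 71 ≡ 19; y = λ·(33 - 19) - 7 ≡ 9. → (19, 9)

(19, 9)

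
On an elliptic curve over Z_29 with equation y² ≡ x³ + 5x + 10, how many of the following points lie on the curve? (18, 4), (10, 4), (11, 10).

2

(18, 4): 4² ≡ 16, rhs ≡ 16 → on.
(10, 4): 4² ≡ 16, rhs ≡ 16 → on.
(11, 10): 10² ≡ 13, rhs ≡ 4 → off.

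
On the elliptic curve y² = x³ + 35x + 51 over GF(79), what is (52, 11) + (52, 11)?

(64, 41)

tangent at (52, 11): λ = (3·52² + 35)/(2·11) ≡ 10/22. 22⁻¹ ≡ 18 (mod 79), so λ ≡ 10·18 ≡ 22.
  x = λ² - 52 - 52 = 484 - 104 ≡ 64; y = λ·(52 - 64) - 11 ≡ 41. → (64, 41)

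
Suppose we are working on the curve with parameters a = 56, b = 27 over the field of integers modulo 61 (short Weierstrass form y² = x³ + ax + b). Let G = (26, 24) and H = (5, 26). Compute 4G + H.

First 4G:
Repeated addition: build up to 4G.
2G: tangent at (26, 24): λ = (3·26² + 56)/(2·24) ≡ 10/48. 48⁻¹ ≡ 14 (mod 61), so λ ≡ 10·14 ≡ 18.
  x = λ² - 26 - 26 = 324 - 52 ≡ 28; y = λ·(26 - 28) - 24 ≡ 1. → (28, 1)
3G: (28, 1) + (26, 24). λ = (24 - 1)/(26 - 28) ≡ 23/59 mod 61. 59⁻¹ ≡ 30 (mod 61) since 59·30 = 1770 ≡ 1, so λ ≡ 19.
  x = λ² - 28 - 26 = 361 - 54 ≡ 2; y = λ·(28 - 2) - 1 ≡ 5. → (2, 5)
4G: (2, 5) + (26, 24). λ = (24 - 5)/(26 - 2) ≡ 19/24 mod 61. 24⁻¹ ≡ 28 (mod 61), so λ ≡ 44.
  x = λ² - 2 - 26 = 1936 - 28 ≡ 17; y = λ·(2 - 17) - 5 ≡ 6. → (17, 6)
4G = (17, 6).
Finally 4G + H:
(17, 6) + (5, 26). λ = (26 - 6)/(5 - 17) ≡ 20/49 mod 61. 49⁻¹ ≡ 5 (mod 61) since 49·5 = 245 ≡ 1, so λ ≡ 39.
  x = λ² - 17 - 5 = 1521 - 22 ≡ 35; y = λ·(17 - 35) - 6 ≡ 24. → (35, 24)

(35, 24)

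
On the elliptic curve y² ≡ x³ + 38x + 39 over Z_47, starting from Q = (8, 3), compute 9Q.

(8, 44)

Repeated addition: build up to 9Q.
2Q: tangent at (8, 3): λ = (3·8² + 38)/(2·3) ≡ 42/6. 6⁻¹ ≡ 8 (mod 47), so λ ≡ 42·8 ≡ 7.
  x = λ² - 8 - 8 = 49 - 16 ≡ 33; y = λ·(8 - 33) - 3 ≡ 10. → (33, 10)
3Q: (33, 10) + (8, 3). λ = (3 - 10)/(8 - 33) ≡ 40/22 mod 47. 22⁻¹ ≡ 15 (mod 47), so λ ≡ 36.
  x = λ² - 33 - 8 = 1296 - 41 ≡ 33; y = λ·(33 - 33) - 10 ≡ 37. → (33, 37)
4Q: (33, 37) + (8, 3). λ = (3 - 37)/(8 - 33) ≡ 13/22 mod 47. 22⁻¹ ≡ 15 (mod 47), so λ ≡ 7.
  x = λ² - 33 - 8 = 49 - 41 ≡ 8; y = λ·(33 - 8) - 37 ≡ 44. → (8, 44)
5Q: (8, 44) + (8, 3): same x and y₁ ≡ -y₂, so the sum is the point at infinity.
6Q: the point at infinity + (8, 3) = (8, 3) (identity).
7Q: tangent at (8, 3): λ = (3·8² + 38)/(2·3) ≡ 42/6. 6⁻¹ ≡ 8 (mod 47) since 6·8 = 48 ≡ 1, so λ ≡ 42·8 ≡ 7.
  x = λ² - 8 - 8 = 49 - 16 ≡ 33; y = λ·(8 - 33) - 3 ≡ 10. → (33, 10)
8Q: (33, 10) + (8, 3). λ = (3 - 10)/(8 - 33) ≡ 40/22 mod 47. 22⁻¹ ≡ 15 (mod 47) since 22·15 = 330 ≡ 1, so λ ≡ 36.
  x = λ² - 33 - 8 = 1296 - 41 ≡ 33; y = λ·(33 - 33) - 10 ≡ 37. → (33, 37)
9Q: (33, 37) + (8, 3). λ = (3 - 37)/(8 - 33) ≡ 13/22 mod 47. 22⁻¹ ≡ 15 (mod 47), so λ ≡ 7.
  x = λ² - 33 - 8 = 49 - 41 ≡ 8; y = λ·(33 - 8) - 37 ≡ 44. → (8, 44)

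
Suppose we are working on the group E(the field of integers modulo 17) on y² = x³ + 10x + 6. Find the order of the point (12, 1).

2P: tangent at (12, 1): λ = (3·12² + 10)/(2·1) ≡ 0/2. 2⁻¹ ≡ 9 (mod 17), so λ ≡ 0·9 ≡ 0.
  x = λ² - 12 - 12 = 0 - 24 ≡ 10; y = λ·(12 - 10) - 1 ≡ 16. → (10, 16)
3P: (10, 16) + (12, 1). λ = (1 - 16)/(12 - 10) ≡ 2/2 mod 17. 2⁻¹ ≡ 9 (mod 17), so λ ≡ 1.
  x = λ² - 10 - 12 = 1 - 22 ≡ 13; y = λ·(10 - 13) - 16 ≡ 15. → (13, 15)
4P: (13, 15) + (12, 1). λ = (1 - 15)/(12 - 13) ≡ 3/16 mod 17. 16⁻¹ ≡ 16 (mod 17), so λ ≡ 14.
  x = λ² - 13 - 12 = 196 - 25 ≡ 1; y = λ·(13 - 1) - 15 ≡ 0. → (1, 0)
5P: (1, 0) + (12, 1). λ = (1 - 0)/(12 - 1) ≡ 1/11 mod 17. 11⁻¹ ≡ 14 (mod 17) since 11·14 = 154 ≡ 1, so λ ≡ 14.
  x = λ² - 1 - 12 = 196 - 13 ≡ 13; y = λ·(1 - 13) - 0 ≡ 2. → (13, 2)
6P: (13, 2) + (12, 1). λ = (1 - 2)/(12 - 13) ≡ 16/16 mod 17. 16⁻¹ ≡ 16 (mod 17) since 16·16 = 256 ≡ 1, so λ ≡ 1.
  x = λ² - 13 - 12 = 1 - 25 ≡ 10; y = λ·(13 - 10) - 2 ≡ 1. → (10, 1)
7P: (10, 1) + (12, 1). λ = (1 - 1)/(12 - 10) ≡ 0/2 mod 17. 2⁻¹ ≡ 9 (mod 17) since 2·9 = 18 ≡ 1, so λ ≡ 0.
  x = λ² - 10 - 12 = 0 - 22 ≡ 12; y = λ·(10 - 12) - 1 ≡ 16. → (12, 16)
8P: (12, 16) + (12, 1): same x and y₁ ≡ -y₂, so the sum is ∞.
8P = ∞, so the order is 8.

8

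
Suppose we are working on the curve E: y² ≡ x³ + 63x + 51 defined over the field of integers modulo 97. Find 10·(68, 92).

Write Q = (68, 92).
Double-and-add on 10 = (1010)₂. Start with Q = (68, 92) for the leading 1-bit.
double: tangent at (68, 92): λ = (3·68² + 63)/(2·92) ≡ 64/87. 87⁻¹ ≡ 29 (mod 97), so λ ≡ 64·29 ≡ 13.
  x = λ² - 68 - 68 = 169 - 136 ≡ 33; y = λ·(68 - 33) - 92 ≡ 72. → (33, 72)
double: tangent at (33, 72): λ = (3·33² + 63)/(2·72) ≡ 32/47. 47⁻¹ ≡ 64 (mod 97) since 47·64 = 3008 ≡ 1, so λ ≡ 32·64 ≡ 11.
  x = λ² - 33 - 33 = 121 - 66 ≡ 55; y = λ·(33 - 55) - 72 ≡ 74. → (55, 74)
add Q: (55, 74) + (68, 92). λ = (92 - 74)/(68 - 55) ≡ 18/13 mod 97. 13⁻¹ ≡ 15 (mod 97) since 13·15 = 195 ≡ 1, so λ ≡ 76.
  x = λ² - 55 - 68 = 5776 - 123 ≡ 27; y = λ·(55 - 27) - 74 ≡ 17. → (27, 17)
double: tangent at (27, 17): λ = (3·27² + 63)/(2·17) ≡ 19/34. 34⁻¹ ≡ 20 (mod 97) since 34·20 = 680 ≡ 1, so λ ≡ 19·20 ≡ 89.
  x = λ² - 27 - 27 = 7921 - 54 ≡ 10; y = λ·(27 - 10) - 17 ≡ 41. → (10, 41)

(10, 41)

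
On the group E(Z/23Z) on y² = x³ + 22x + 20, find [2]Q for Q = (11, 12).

tangent at (11, 12): λ = (3·11² + 22)/(2·12) ≡ 17/1. 1⁻¹ ≡ 1 (mod 23) since 1·1 = 1 ≡ 1, so λ ≡ 17·1 ≡ 17.
  x = λ² - 11 - 11 = 289 - 22 ≡ 14; y = λ·(11 - 14) - 12 ≡ 6. → (14, 6)

(14, 6)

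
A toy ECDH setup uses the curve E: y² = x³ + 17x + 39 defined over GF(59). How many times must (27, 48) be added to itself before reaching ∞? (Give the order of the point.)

3

2P: tangent at (27, 48): λ = (3·27² + 17)/(2·48) ≡ 21/37. 37⁻¹ ≡ 8 (mod 59), so λ ≡ 21·8 ≡ 50.
  x = λ² - 27 - 27 = 2500 - 54 ≡ 27; y = λ·(27 - 27) - 48 ≡ 11. → (27, 11)
3P: (27, 11) + (27, 48): same x and y₁ ≡ -y₂, so the sum is ∞.
3P = ∞, so the order is 3.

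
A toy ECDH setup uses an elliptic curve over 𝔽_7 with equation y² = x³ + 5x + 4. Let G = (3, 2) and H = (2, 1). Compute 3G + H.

First 3G:
Repeated addition: build up to 3G.
2G: tangent at (3, 2): λ = (3·3² + 5)/(2·2) ≡ 4/4. 4⁻¹ ≡ 2 (mod 7) since 4·2 = 8 ≡ 1, so λ ≡ 4·2 ≡ 1.
  x = λ² - 3 - 3 = 1 - 6 ≡ 2; y = λ·(3 - 2) - 2 ≡ 6. → (2, 6)
3G: (2, 6) + (3, 2). λ = (2 - 6)/(3 - 2) ≡ 3/1 mod 7. 1⁻¹ ≡ 1 (mod 7) since 1·1 = 1 ≡ 1, so λ ≡ 3.
  x = λ² - 2 - 3 = 9 - 5 ≡ 4; y = λ·(2 - 4) - 6 ≡ 2. → (4, 2)
3G = (4, 2).
Finally 3G + H:
(4, 2) + (2, 1). λ = (1 - 2)/(2 - 4) ≡ 6/5 mod 7. 5⁻¹ ≡ 3 (mod 7), so λ ≡ 4.
  x = λ² - 4 - 2 = 16 - 6 ≡ 3; y = λ·(4 - 3) - 2 ≡ 2. → (3, 2)

(3, 2)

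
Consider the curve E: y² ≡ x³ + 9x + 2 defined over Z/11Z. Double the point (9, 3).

tangent at (9, 3): λ = (3·9² + 9)/(2·3) ≡ 10/6. 6⁻¹ ≡ 2 (mod 11) since 6·2 = 12 ≡ 1, so λ ≡ 10·2 ≡ 9.
  x = λ² - 9 - 9 = 81 - 18 ≡ 8; y = λ·(9 - 8) - 3 ≡ 6. → (8, 6)

(8, 6)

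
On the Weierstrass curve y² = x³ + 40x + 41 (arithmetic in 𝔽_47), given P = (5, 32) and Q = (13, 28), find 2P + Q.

(8, 11)

First 2P:
Repeated addition: build up to 2P.
2P: tangent at (5, 32): λ = (3·5² + 40)/(2·32) ≡ 21/17. 17⁻¹ ≡ 36 (mod 47), so λ ≡ 21·36 ≡ 4.
  x = λ² - 5 - 5 = 16 - 10 ≡ 6; y = λ·(5 - 6) - 32 ≡ 11. → (6, 11)
2P = (6, 11).
Finally 2P + Q:
(6, 11) + (13, 28). λ = (28 - 11)/(13 - 6) ≡ 17/7 mod 47. 7⁻¹ ≡ 27 (mod 47), so λ ≡ 36.
  x = λ² - 6 - 13 = 1296 - 19 ≡ 8; y = λ·(6 - 8) - 11 ≡ 11. → (8, 11)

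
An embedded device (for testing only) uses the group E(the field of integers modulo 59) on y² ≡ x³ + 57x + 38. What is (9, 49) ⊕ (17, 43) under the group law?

(52, 57)

(9, 49) + (17, 43). λ = (43 - 49)/(17 - 9) ≡ 53/8 mod 59. 8⁻¹ ≡ 37 (mod 59) since 8·37 = 296 ≡ 1, so λ ≡ 14.
  x = λ² - 9 - 17 = 196 - 26 ≡ 52; y = λ·(9 - 52) - 49 ≡ 57. → (52, 57)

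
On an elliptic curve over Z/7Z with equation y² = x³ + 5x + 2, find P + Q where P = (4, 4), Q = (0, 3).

(0, 4)

(4, 4) + (0, 3). λ = (3 - 4)/(0 - 4) ≡ 6/3 mod 7. 3⁻¹ ≡ 5 (mod 7), so λ ≡ 2.
  x = λ² - 4 - 0 = 4 - 4 ≡ 0; y = λ·(4 - 0) - 4 ≡ 4. → (0, 4)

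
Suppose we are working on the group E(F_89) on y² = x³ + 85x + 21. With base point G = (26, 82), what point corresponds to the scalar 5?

Repeated addition: build up to 5G.
2G: tangent at (26, 82): λ = (3·26² + 85)/(2·82) ≡ 66/75. 75⁻¹ ≡ 19 (mod 89) since 75·19 = 1425 ≡ 1, so λ ≡ 66·19 ≡ 8.
  x = λ² - 26 - 26 = 64 - 52 ≡ 12; y = λ·(26 - 12) - 82 ≡ 30. → (12, 30)
3G: (12, 30) + (26, 82). λ = (82 - 30)/(26 - 12) ≡ 52/14 mod 89. 14⁻¹ ≡ 70 (mod 89) since 14·70 = 980 ≡ 1, so λ ≡ 80.
  x = λ² - 12 - 26 = 6400 - 38 ≡ 43; y = λ·(12 - 43) - 30 ≡ 71. → (43, 71)
4G: (43, 71) + (26, 82). λ = (82 - 71)/(26 - 43) ≡ 11/72 mod 89. 72⁻¹ ≡ 68 (mod 89), so λ ≡ 36.
  x = λ² - 43 - 26 = 1296 - 69 ≡ 70; y = λ·(43 - 70) - 71 ≡ 25. → (70, 25)
5G: (70, 25) + (26, 82). λ = (82 - 25)/(26 - 70) ≡ 57/45 mod 89. 45⁻¹ ≡ 2 (mod 89), so λ ≡ 25.
  x = λ² - 70 - 26 = 625 - 96 ≡ 84; y = λ·(70 - 84) - 25 ≡ 70. → (84, 70)

(84, 70)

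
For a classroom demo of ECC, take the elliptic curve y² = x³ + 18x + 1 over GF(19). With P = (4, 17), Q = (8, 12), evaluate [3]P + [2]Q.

(15, 13)

First 3P:
Repeated addition: build up to 3P.
2P: tangent at (4, 17): λ = (3·4² + 18)/(2·17) ≡ 9/15. 15⁻¹ ≡ 14 (mod 19) since 15·14 = 210 ≡ 1, so λ ≡ 9·14 ≡ 12.
  x = λ² - 4 - 4 = 144 - 8 ≡ 3; y = λ·(4 - 3) - 17 ≡ 14. → (3, 14)
3P: (3, 14) + (4, 17). λ = (17 - 14)/(4 - 3) ≡ 3/1 mod 19. 1⁻¹ ≡ 1 (mod 19) since 1·1 = 1 ≡ 1, so λ ≡ 3.
  x = λ² - 3 - 4 = 9 - 7 ≡ 2; y = λ·(3 - 2) - 14 ≡ 8. → (2, 8)
3P = (2, 8).
Next 2Q:
Repeated addition: build up to 2Q.
2Q: tangent at (8, 12): λ = (3·8² + 18)/(2·12) ≡ 1/5. 5⁻¹ ≡ 4 (mod 19), so λ ≡ 1·4 ≡ 4.
  x = λ² - 8 - 8 = 16 - 16 ≡ 0; y = λ·(8 - 0) - 12 ≡ 1. → (0, 1)
2Q = (0, 1).
Finally 3P + 2Q:
(2, 8) + (0, 1). λ = (1 - 8)/(0 - 2) ≡ 12/17 mod 19. 17⁻¹ ≡ 9 (mod 19), so λ ≡ 13.
  x = λ² - 2 - 0 = 169 - 2 ≡ 15; y = λ·(2 - 15) - 8 ≡ 13. → (15, 13)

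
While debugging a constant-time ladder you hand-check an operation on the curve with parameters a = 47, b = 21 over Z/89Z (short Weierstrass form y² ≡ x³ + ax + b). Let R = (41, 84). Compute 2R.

tangent at (41, 84): λ = (3·41² + 47)/(2·84) ≡ 17/79. 79⁻¹ ≡ 80 (mod 89), so λ ≡ 17·80 ≡ 25.
  x = λ² - 41 - 41 = 625 - 82 ≡ 9; y = λ·(41 - 9) - 84 ≡ 4. → (9, 4)

(9, 4)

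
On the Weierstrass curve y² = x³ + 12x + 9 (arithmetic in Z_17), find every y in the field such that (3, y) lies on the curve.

x³ + 12x + 9 = 72 ≡ 4 (mod 17).
Square roots of 4 mod 17: 2 and 15 (since 2² = 4 ≡ 4).

2, 15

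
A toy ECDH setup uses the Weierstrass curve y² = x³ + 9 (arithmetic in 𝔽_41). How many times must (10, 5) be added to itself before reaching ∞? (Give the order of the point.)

2P: tangent at (10, 5): λ = (3·10² + 0)/(2·5) ≡ 13/10. 10⁻¹ ≡ 37 (mod 41), so λ ≡ 13·37 ≡ 30.
  x = λ² - 10 - 10 = 900 - 20 ≡ 19; y = λ·(10 - 19) - 5 ≡ 12. → (19, 12)
3P: (19, 12) + (10, 5). λ = (5 - 12)/(10 - 19) ≡ 34/32 mod 41. 32⁻¹ ≡ 9 (mod 41) since 32·9 = 288 ≡ 1, so λ ≡ 19.
  x = λ² - 19 - 10 = 361 - 29 ≡ 4; y = λ·(19 - 4) - 12 ≡ 27. → (4, 27)
4P: (4, 27) + (10, 5). λ = (5 - 27)/(10 - 4) ≡ 19/6 mod 41. 6⁻¹ ≡ 7 (mod 41), so λ ≡ 10.
  x = λ² - 4 - 10 = 100 - 14 ≡ 4; y = λ·(4 - 4) - 27 ≡ 14. → (4, 14)
5P: (4, 14) + (10, 5). λ = (5 - 14)/(10 - 4) ≡ 32/6 mod 41. 6⁻¹ ≡ 7 (mod 41), so λ ≡ 19.
  x = λ² - 4 - 10 = 361 - 14 ≡ 19; y = λ·(4 - 19) - 14 ≡ 29. → (19, 29)
6P: (19, 29) + (10, 5). λ = (5 - 29)/(10 - 19) ≡ 17/32 mod 41. 32⁻¹ ≡ 9 (mod 41), so λ ≡ 30.
  x = λ² - 19 - 10 = 900 - 29 ≡ 10; y = λ·(19 - 10) - 29 ≡ 36. → (10, 36)
7P: (10, 36) + (10, 5): same x and y₁ ≡ -y₂, so the sum is ∞.
7P = ∞, so the order is 7.

7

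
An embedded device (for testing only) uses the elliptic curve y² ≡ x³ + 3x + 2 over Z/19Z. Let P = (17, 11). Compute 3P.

Repeated addition: build up to 3P.
2P: tangent at (17, 11): λ = (3·17² + 3)/(2·11) ≡ 15/3. 3⁻¹ ≡ 13 (mod 19), so λ ≡ 15·13 ≡ 5.
  x = λ² - 17 - 17 = 25 - 34 ≡ 10; y = λ·(17 - 10) - 11 ≡ 5. → (10, 5)
3P: (10, 5) + (17, 11). λ = (11 - 5)/(17 - 10) ≡ 6/7 mod 19. 7⁻¹ ≡ 11 (mod 19), so λ ≡ 9.
  x = λ² - 10 - 17 = 81 - 27 ≡ 16; y = λ·(10 - 16) - 5 ≡ 17. → (16, 17)

(16, 17)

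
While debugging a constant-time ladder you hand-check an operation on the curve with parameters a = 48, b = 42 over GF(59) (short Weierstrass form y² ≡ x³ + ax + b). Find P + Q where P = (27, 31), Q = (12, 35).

(27, 31) + (12, 35). λ = (35 - 31)/(12 - 27) ≡ 4/44 mod 59. 44⁻¹ ≡ 55 (mod 59), so λ ≡ 43.
  x = λ² - 27 - 12 = 1849 - 39 ≡ 40; y = λ·(27 - 40) - 31 ≡ 0. → (40, 0)

(40, 0)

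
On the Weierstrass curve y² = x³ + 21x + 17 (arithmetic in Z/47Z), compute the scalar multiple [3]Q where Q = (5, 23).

Repeated addition: build up to 3Q.
2Q: tangent at (5, 23): λ = (3·5² + 21)/(2·23) ≡ 2/46. 46⁻¹ ≡ 46 (mod 47), so λ ≡ 2·46 ≡ 45.
  x = λ² - 5 - 5 = 2025 - 10 ≡ 41; y = λ·(5 - 41) - 23 ≡ 2. → (41, 2)
3Q: (41, 2) + (5, 23). λ = (23 - 2)/(5 - 41) ≡ 21/11 mod 47. 11⁻¹ ≡ 30 (mod 47), so λ ≡ 19.
  x = λ² - 41 - 5 = 361 - 46 ≡ 33; y = λ·(41 - 33) - 2 ≡ 9. → (33, 9)

(33, 9)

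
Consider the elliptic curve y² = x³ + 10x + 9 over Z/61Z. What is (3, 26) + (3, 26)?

(35, 31)

tangent at (3, 26): λ = (3·3² + 10)/(2·26) ≡ 37/52. 52⁻¹ ≡ 27 (mod 61) since 52·27 = 1404 ≡ 1, so λ ≡ 37·27 ≡ 23.
  x = λ² - 3 - 3 = 529 - 6 ≡ 35; y = λ·(3 - 35) - 26 ≡ 31. → (35, 31)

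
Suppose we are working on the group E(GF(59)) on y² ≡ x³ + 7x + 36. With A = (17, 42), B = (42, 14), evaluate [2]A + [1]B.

First 2A:
Repeated addition: build up to 2A.
2A: tangent at (17, 42): λ = (3·17² + 7)/(2·42) ≡ 48/25. 25⁻¹ ≡ 26 (mod 59) since 25·26 = 650 ≡ 1, so λ ≡ 48·26 ≡ 9.
  x = λ² - 17 - 17 = 81 - 34 ≡ 47; y = λ·(17 - 47) - 42 ≡ 42. → (47, 42)
2A = (47, 42).
Finally 2A + B:
(47, 42) + (42, 14). λ = (14 - 42)/(42 - 47) ≡ 31/54 mod 59. 54⁻¹ ≡ 47 (mod 59) since 54·47 = 2538 ≡ 1, so λ ≡ 41.
  x = λ² - 47 - 42 = 1681 - 89 ≡ 58; y = λ·(47 - 58) - 42 ≡ 38. → (58, 38)

(58, 38)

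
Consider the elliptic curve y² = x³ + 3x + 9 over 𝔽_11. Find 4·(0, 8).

Write Q = (0, 8).
Repeated addition: build up to 4Q.
2Q: tangent at (0, 8): λ = (3·0² + 3)/(2·8) ≡ 3/5. 5⁻¹ ≡ 9 (mod 11) since 5·9 = 45 ≡ 1, so λ ≡ 3·9 ≡ 5.
  x = λ² - 0 - 0 = 25 - 0 ≡ 3; y = λ·(0 - 3) - 8 ≡ 10. → (3, 10)
3Q: (3, 10) + (0, 8). λ = (8 - 10)/(0 - 3) ≡ 9/8 mod 11. 8⁻¹ ≡ 7 (mod 11) since 8·7 = 56 ≡ 1, so λ ≡ 8.
  x = λ² - 3 - 0 = 64 - 3 ≡ 6; y = λ·(3 - 6) - 10 ≡ 10. → (6, 10)
4Q: (6, 10) + (0, 8). λ = (8 - 10)/(0 - 6) ≡ 9/5 mod 11. 5⁻¹ ≡ 9 (mod 11) since 5·9 = 45 ≡ 1, so λ ≡ 4.
  x = λ² - 6 - 0 = 16 - 6 ≡ 10; y = λ·(6 - 10) - 10 ≡ 7. → (10, 7)

(10, 7)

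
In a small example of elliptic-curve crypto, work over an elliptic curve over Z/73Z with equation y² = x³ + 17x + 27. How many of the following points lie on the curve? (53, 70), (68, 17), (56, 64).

2

(53, 70): 70² ≡ 9, rhs ≡ 9 → on.
(68, 17): 17² ≡ 70, rhs ≡ 36 → off.
(56, 64): 64² ≡ 8, rhs ≡ 8 → on.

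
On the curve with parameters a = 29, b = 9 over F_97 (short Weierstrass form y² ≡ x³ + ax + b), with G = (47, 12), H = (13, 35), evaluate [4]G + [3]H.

First 4G:
Repeated addition: build up to 4G.
2G: tangent at (47, 12): λ = (3·47² + 29)/(2·12) ≡ 60/24. 24⁻¹ ≡ 93 (mod 97), so λ ≡ 60·93 ≡ 51.
  x = λ² - 47 - 47 = 2601 - 94 ≡ 82; y = λ·(47 - 82) - 12 ≡ 46. → (82, 46)
3G: (82, 46) + (47, 12). λ = (12 - 46)/(47 - 82) ≡ 63/62 mod 97. 62⁻¹ ≡ 36 (mod 97), so λ ≡ 37.
  x = λ² - 82 - 47 = 1369 - 129 ≡ 76; y = λ·(82 - 76) - 46 ≡ 79. → (76, 79)
4G: (76, 79) + (47, 12). λ = (12 - 79)/(47 - 76) ≡ 30/68 mod 97. 68⁻¹ ≡ 10 (mod 97) since 68·10 = 680 ≡ 1, so λ ≡ 9.
  x = λ² - 76 - 47 = 81 - 123 ≡ 55; y = λ·(76 - 55) - 79 ≡ 13. → (55, 13)
4G = (55, 13).
Next 3H:
Repeated addition: build up to 3H.
2H: tangent at (13, 35): λ = (3·13² + 29)/(2·35) ≡ 51/70. 70⁻¹ ≡ 79 (mod 97), so λ ≡ 51·79 ≡ 52.
  x = λ² - 13 - 13 = 2704 - 26 ≡ 59; y = λ·(13 - 59) - 35 ≡ 95. → (59, 95)
3H: (59, 95) + (13, 35). λ = (35 - 95)/(13 - 59) ≡ 37/51 mod 97. 51⁻¹ ≡ 78 (mod 97), so λ ≡ 73.
  x = λ² - 59 - 13 = 5329 - 72 ≡ 19; y = λ·(59 - 19) - 95 ≡ 12. → (19, 12)
3H = (19, 12).
Finally 4G + 3H:
(55, 13) + (19, 12). λ = (12 - 13)/(19 - 55) ≡ 96/61 mod 97. 61⁻¹ ≡ 35 (mod 97), so λ ≡ 62.
  x = λ² - 55 - 19 = 3844 - 74 ≡ 84; y = λ·(55 - 84) - 13 ≡ 32. → (84, 32)

(84, 32)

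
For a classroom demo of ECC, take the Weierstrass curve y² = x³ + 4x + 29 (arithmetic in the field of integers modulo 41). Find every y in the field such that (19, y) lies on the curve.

x³ + 4x + 29 = 6964 ≡ 35 (mod 41).
35 is a non-residue mod 41; no y exists.

none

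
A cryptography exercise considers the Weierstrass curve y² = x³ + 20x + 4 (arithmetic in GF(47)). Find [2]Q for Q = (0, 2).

tangent at (0, 2): λ = (3·0² + 20)/(2·2) ≡ 20/4. 4⁻¹ ≡ 12 (mod 47) since 4·12 = 48 ≡ 1, so λ ≡ 20·12 ≡ 5.
  x = λ² - 0 - 0 = 25 - 0 ≡ 25; y = λ·(0 - 25) - 2 ≡ 14. → (25, 14)

(25, 14)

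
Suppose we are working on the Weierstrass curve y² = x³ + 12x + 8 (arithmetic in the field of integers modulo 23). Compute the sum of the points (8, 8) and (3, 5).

(5, 3)

(8, 8) + (3, 5). λ = (5 - 8)/(3 - 8) ≡ 20/18 mod 23. 18⁻¹ ≡ 9 (mod 23), so λ ≡ 19.
  x = λ² - 8 - 3 = 361 - 11 ≡ 5; y = λ·(8 - 5) - 8 ≡ 3. → (5, 3)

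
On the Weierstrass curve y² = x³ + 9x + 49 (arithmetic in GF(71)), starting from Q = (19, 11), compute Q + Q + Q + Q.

Repeated addition: build up to 4Q.
2Q: tangent at (19, 11): λ = (3·19² + 9)/(2·11) ≡ 27/22. 22⁻¹ ≡ 42 (mod 71), so λ ≡ 27·42 ≡ 69.
  x = λ² - 19 - 19 = 4761 - 38 ≡ 37; y = λ·(19 - 37) - 11 ≡ 25. → (37, 25)
3Q: (37, 25) + (19, 11). λ = (11 - 25)/(19 - 37) ≡ 57/53 mod 71. 53⁻¹ ≡ 67 (mod 71), so λ ≡ 56.
  x = λ² - 37 - 19 = 3136 - 56 ≡ 27; y = λ·(37 - 27) - 25 ≡ 38. → (27, 38)
4Q: (27, 38) + (19, 11). λ = (11 - 38)/(19 - 27) ≡ 44/63 mod 71. 63⁻¹ ≡ 62 (mod 71) since 63·62 = 3906 ≡ 1, so λ ≡ 30.
  x = λ² - 27 - 19 = 900 - 46 ≡ 2; y = λ·(27 - 2) - 38 ≡ 2. → (2, 2)

(2, 2)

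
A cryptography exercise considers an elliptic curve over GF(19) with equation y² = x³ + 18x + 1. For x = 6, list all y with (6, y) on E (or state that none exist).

x³ + 18x + 1 = 325 ≡ 2 (mod 19).
2 is a non-residue mod 19; no y exists.

none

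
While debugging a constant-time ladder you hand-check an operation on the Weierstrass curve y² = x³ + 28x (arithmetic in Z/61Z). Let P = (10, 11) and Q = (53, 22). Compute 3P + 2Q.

First 3P:
Repeated addition: build up to 3P.
2P: tangent at (10, 11): λ = (3·10² + 28)/(2·11) ≡ 23/22. 22⁻¹ ≡ 25 (mod 61) since 22·25 = 550 ≡ 1, so λ ≡ 23·25 ≡ 26.
  x = λ² - 10 - 10 = 676 - 20 ≡ 46; y = λ·(10 - 46) - 11 ≡ 29. → (46, 29)
3P: (46, 29) + (10, 11). λ = (11 - 29)/(10 - 46) ≡ 43/25 mod 61. 25⁻¹ ≡ 22 (mod 61) since 25·22 = 550 ≡ 1, so λ ≡ 31.
  x = λ² - 46 - 10 = 961 - 56 ≡ 51; y = λ·(46 - 51) - 29 ≡ 60. → (51, 60)
3P = (51, 60).
Next 2Q:
Repeated addition: build up to 2Q.
2Q: tangent at (53, 22): λ = (3·53² + 28)/(2·22) ≡ 37/44. 44⁻¹ ≡ 43 (mod 61), so λ ≡ 37·43 ≡ 5.
  x = λ² - 53 - 53 = 25 - 106 ≡ 41; y = λ·(53 - 41) - 22 ≡ 38. → (41, 38)
2Q = (41, 38).
Finally 3P + 2Q:
(51, 60) + (41, 38). λ = (38 - 60)/(41 - 51) ≡ 39/51 mod 61. 51⁻¹ ≡ 6 (mod 61), so λ ≡ 51.
  x = λ² - 51 - 41 = 2601 - 92 ≡ 8; y = λ·(51 - 8) - 60 ≡ 59. → (8, 59)

(8, 59)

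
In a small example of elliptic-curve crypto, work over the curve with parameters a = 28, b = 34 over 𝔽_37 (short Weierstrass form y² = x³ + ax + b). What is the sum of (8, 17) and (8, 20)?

O

The two points share x = 8 and their y-coordinates satisfy 17 + 20 ≡ 0 (mod 37), so they are inverses. Their sum is ∞.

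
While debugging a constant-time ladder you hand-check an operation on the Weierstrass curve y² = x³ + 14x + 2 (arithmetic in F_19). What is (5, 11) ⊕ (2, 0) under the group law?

(17, 2)

(5, 11) + (2, 0). λ = (0 - 11)/(2 - 5) ≡ 8/16 mod 19. 16⁻¹ ≡ 6 (mod 19) since 16·6 = 96 ≡ 1, so λ ≡ 10.
  x = λ² - 5 - 2 = 100 - 7 ≡ 17; y = λ·(5 - 17) - 11 ≡ 2. → (17, 2)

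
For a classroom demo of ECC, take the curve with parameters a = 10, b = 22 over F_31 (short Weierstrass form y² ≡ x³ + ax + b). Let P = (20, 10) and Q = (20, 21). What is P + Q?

The two points share x = 20 and their y-coordinates satisfy 10 + 21 ≡ 0 (mod 31), so they are inverses. Their sum is O.

O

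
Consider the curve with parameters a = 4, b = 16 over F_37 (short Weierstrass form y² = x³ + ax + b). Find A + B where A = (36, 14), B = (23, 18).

(14, 2)

(36, 14) + (23, 18). λ = (18 - 14)/(23 - 36) ≡ 4/24 mod 37. 24⁻¹ ≡ 17 (mod 37), so λ ≡ 31.
  x = λ² - 36 - 23 = 961 - 59 ≡ 14; y = λ·(36 - 14) - 14 ≡ 2. → (14, 2)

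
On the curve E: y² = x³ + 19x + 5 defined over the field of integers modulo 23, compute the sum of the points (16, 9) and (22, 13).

(16, 9) + (22, 13). λ = (13 - 9)/(22 - 16) ≡ 4/6 mod 23. 6⁻¹ ≡ 4 (mod 23), so λ ≡ 16.
  x = λ² - 16 - 22 = 256 - 38 ≡ 11; y = λ·(16 - 11) - 9 ≡ 2. → (11, 2)

(11, 2)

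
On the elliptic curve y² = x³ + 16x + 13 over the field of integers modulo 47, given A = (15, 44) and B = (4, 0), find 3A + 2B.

(44, 19)

First 3A:
Repeated addition: build up to 3A.
2A: tangent at (15, 44): λ = (3·15² + 16)/(2·44) ≡ 33/41. 41⁻¹ ≡ 39 (mod 47), so λ ≡ 33·39 ≡ 18.
  x = λ² - 15 - 15 = 324 - 30 ≡ 12; y = λ·(15 - 12) - 44 ≡ 10. → (12, 10)
3A: (12, 10) + (15, 44). λ = (44 - 10)/(15 - 12) ≡ 34/3 mod 47. 3⁻¹ ≡ 16 (mod 47), so λ ≡ 27.
  x = λ² - 12 - 15 = 729 - 27 ≡ 44; y = λ·(12 - 44) - 10 ≡ 19. → (44, 19)
3A = (44, 19).
Next 2B:
Repeated addition: build up to 2B.
2B: (4, 0) + (4, 0): same x and y₁ ≡ -y₂, so the sum is O.
2B = O.
Finally 3A + 2B:
(44, 19) + O = (44, 19) (identity).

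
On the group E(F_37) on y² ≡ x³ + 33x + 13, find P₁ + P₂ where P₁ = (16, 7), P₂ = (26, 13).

(16, 7) + (26, 13). λ = (13 - 7)/(26 - 16) ≡ 6/10 mod 37. 10⁻¹ ≡ 26 (mod 37), so λ ≡ 8.
  x = λ² - 16 - 26 = 64 - 42 ≡ 22; y = λ·(16 - 22) - 7 ≡ 19. → (22, 19)

(22, 19)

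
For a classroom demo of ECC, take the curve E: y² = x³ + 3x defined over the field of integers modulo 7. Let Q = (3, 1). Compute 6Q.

Repeated addition: build up to 6Q.
2Q: tangent at (3, 1): λ = (3·3² + 3)/(2·1) ≡ 2/2. 2⁻¹ ≡ 4 (mod 7) since 2·4 = 8 ≡ 1, so λ ≡ 2·4 ≡ 1.
  x = λ² - 3 - 3 = 1 - 6 ≡ 2; y = λ·(3 - 2) - 1 ≡ 0. → (2, 0)
3Q: (2, 0) + (3, 1). λ = (1 - 0)/(3 - 2) ≡ 1/1 mod 7. 1⁻¹ ≡ 1 (mod 7), so λ ≡ 1.
  x = λ² - 2 - 3 = 1 - 5 ≡ 3; y = λ·(2 - 3) - 0 ≡ 6. → (3, 6)
4Q: (3, 6) + (3, 1): same x and y₁ ≡ -y₂, so the sum is O.
5Q: O + (3, 1) = (3, 1) (identity).
6Q: tangent at (3, 1): λ = (3·3² + 3)/(2·1) ≡ 2/2. 2⁻¹ ≡ 4 (mod 7), so λ ≡ 2·4 ≡ 1.
  x = λ² - 3 - 3 = 1 - 6 ≡ 2; y = λ·(3 - 2) - 1 ≡ 0. → (2, 0)

(2, 0)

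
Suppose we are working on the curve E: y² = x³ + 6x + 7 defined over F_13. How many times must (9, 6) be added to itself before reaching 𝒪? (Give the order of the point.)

4

2P: tangent at (9, 6): λ = (3·9² + 6)/(2·6) ≡ 2/12. 12⁻¹ ≡ 12 (mod 13), so λ ≡ 2·12 ≡ 11.
  x = λ² - 9 - 9 = 121 - 18 ≡ 12; y = λ·(9 - 12) - 6 ≡ 0. → (12, 0)
3P: (12, 0) + (9, 6). λ = (6 - 0)/(9 - 12) ≡ 6/10 mod 13. 10⁻¹ ≡ 4 (mod 13), so λ ≡ 11.
  x = λ² - 12 - 9 = 121 - 21 ≡ 9; y = λ·(12 - 9) - 0 ≡ 7. → (9, 7)
4P: (9, 7) + (9, 6): same x and y₁ ≡ -y₂, so the sum is 𝒪.
4P = 𝒪, so the order is 4.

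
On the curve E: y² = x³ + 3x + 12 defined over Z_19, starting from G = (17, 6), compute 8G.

Repeated addition: build up to 8G.
2G: tangent at (17, 6): λ = (3·17² + 3)/(2·6) ≡ 15/12. 12⁻¹ ≡ 8 (mod 19) since 12·8 = 96 ≡ 1, so λ ≡ 15·8 ≡ 6.
  x = λ² - 17 - 17 = 36 - 34 ≡ 2; y = λ·(17 - 2) - 6 ≡ 8. → (2, 8)
3G: (2, 8) + (17, 6). λ = (6 - 8)/(17 - 2) ≡ 17/15 mod 19. 15⁻¹ ≡ 14 (mod 19), so λ ≡ 10.
  x = λ² - 2 - 17 = 100 - 19 ≡ 5; y = λ·(2 - 5) - 8 ≡ 0. → (5, 0)
4G: (5, 0) + (17, 6). λ = (6 - 0)/(17 - 5) ≡ 6/12 mod 19. 12⁻¹ ≡ 8 (mod 19) since 12·8 = 96 ≡ 1, so λ ≡ 10.
  x = λ² - 5 - 17 = 100 - 22 ≡ 2; y = λ·(5 - 2) - 0 ≡ 11. → (2, 11)
5G: (2, 11) + (17, 6). λ = (6 - 11)/(17 - 2) ≡ 14/15 mod 19. 15⁻¹ ≡ 14 (mod 19) since 15·14 = 210 ≡ 1, so λ ≡ 6.
  x = λ² - 2 - 17 = 36 - 19 ≡ 17; y = λ·(2 - 17) - 11 ≡ 13. → (17, 13)
6G: (17, 13) + (17, 6): same x and y₁ ≡ -y₂, so the sum is 𝒪.
7G: 𝒪 + (17, 6) = (17, 6) (identity).
8G: tangent at (17, 6): λ = (3·17² + 3)/(2·6) ≡ 15/12. 12⁻¹ ≡ 8 (mod 19) since 12·8 = 96 ≡ 1, so λ ≡ 15·8 ≡ 6.
  x = λ² - 17 - 17 = 36 - 34 ≡ 2; y = λ·(17 - 2) - 6 ≡ 8. → (2, 8)

(2, 8)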